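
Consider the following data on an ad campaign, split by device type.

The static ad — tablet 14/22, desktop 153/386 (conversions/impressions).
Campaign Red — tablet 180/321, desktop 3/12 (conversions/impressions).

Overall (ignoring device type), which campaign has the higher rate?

Tablet: the static ad 14/22 = 63.6%, Campaign Red 180/321 = 56.1% → the static ad
Desktop: the static ad 153/386 = 39.6%, Campaign Red 3/12 = 25.0% → the static ad
Overall: the static ad 167/408 = 40.9%, Campaign Red 183/333 = 55.0% → Campaign Red
(The static ad wins every device group but Campaign Red wins overall — the static ad's impressions skew toward the low-rate desktop group.)

Campaign Red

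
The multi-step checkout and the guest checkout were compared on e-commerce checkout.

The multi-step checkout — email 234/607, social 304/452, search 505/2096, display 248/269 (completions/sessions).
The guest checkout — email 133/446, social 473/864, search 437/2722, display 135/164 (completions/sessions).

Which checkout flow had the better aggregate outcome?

the multi-step checkout

Email: the multi-step checkout 234/607 = 38.6%, the guest checkout 133/446 = 29.8% → the multi-step checkout
Social: the multi-step checkout 304/452 = 67.3%, the guest checkout 473/864 = 54.7% → the multi-step checkout
Search: the multi-step checkout 505/2096 = 24.1%, the guest checkout 437/2722 = 16.1% → the multi-step checkout
Display: the multi-step checkout 248/269 = 92.2%, the guest checkout 135/164 = 82.3% → the multi-step checkout
Overall: the multi-step checkout 1291/3424 = 37.7%, the guest checkout 1178/4196 = 28.1% → the multi-step checkout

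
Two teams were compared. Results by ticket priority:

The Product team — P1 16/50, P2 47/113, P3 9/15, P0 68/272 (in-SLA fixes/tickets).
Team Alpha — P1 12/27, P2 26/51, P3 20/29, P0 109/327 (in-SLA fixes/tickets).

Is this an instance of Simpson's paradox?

P1: the Product team 16/50 = 32.0%, Team Alpha 12/27 = 44.4% → Team Alpha
P2: the Product team 47/113 = 41.6%, Team Alpha 26/51 = 51.0% → Team Alpha
P3: the Product team 9/15 = 60.0%, Team Alpha 20/29 = 69.0% → Team Alpha
P0: the Product team 68/272 = 25.0%, Team Alpha 109/327 = 33.3% → Team Alpha
Overall: the Product team 140/450 = 31.1%, Team Alpha 167/434 = 38.5% → Team Alpha
Team Alpha wins overall and in every ticket group — no reversal.

No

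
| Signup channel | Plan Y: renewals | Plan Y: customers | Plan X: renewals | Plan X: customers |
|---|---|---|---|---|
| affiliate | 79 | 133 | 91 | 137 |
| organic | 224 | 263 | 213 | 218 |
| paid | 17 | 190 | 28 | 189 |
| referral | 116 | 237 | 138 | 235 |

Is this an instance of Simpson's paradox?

No

Affiliate: Plan Y 79/133 = 59.4%, Plan X 91/137 = 66.4% → Plan X
Organic: Plan Y 224/263 = 85.2%, Plan X 213/218 = 97.7% → Plan X
Paid: Plan Y 17/190 = 8.9%, Plan X 28/189 = 14.8% → Plan X
Referral: Plan Y 116/237 = 48.9%, Plan X 138/235 = 58.7% → Plan X
Overall: Plan Y 436/823 = 53.0%, Plan X 470/779 = 60.3% → Plan X
Plan X wins overall and in every signup group — no reversal.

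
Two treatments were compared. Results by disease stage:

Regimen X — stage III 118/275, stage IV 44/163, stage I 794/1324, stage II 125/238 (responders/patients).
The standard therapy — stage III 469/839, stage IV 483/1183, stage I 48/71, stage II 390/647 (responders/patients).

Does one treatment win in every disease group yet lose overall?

Yes

Stage III: Regimen X 118/275 = 42.9%, the standard therapy 469/839 = 55.9% → the standard therapy
Stage IV: Regimen X 44/163 = 27.0%, the standard therapy 483/1183 = 40.8% → the standard therapy
Stage I: Regimen X 794/1324 = 60.0%, the standard therapy 48/71 = 67.6% → the standard therapy
Stage II: Regimen X 125/238 = 52.5%, the standard therapy 390/647 = 60.3% → the standard therapy
Overall: Regimen X 1081/2000 = 54.0%, the standard therapy 1390/2740 = 50.7% → Regimen X
The standard therapy wins each disease group but Regimen X wins overall — the comparison reverses. The standard therapy's patients skew toward stage IV, which has a lower base rate.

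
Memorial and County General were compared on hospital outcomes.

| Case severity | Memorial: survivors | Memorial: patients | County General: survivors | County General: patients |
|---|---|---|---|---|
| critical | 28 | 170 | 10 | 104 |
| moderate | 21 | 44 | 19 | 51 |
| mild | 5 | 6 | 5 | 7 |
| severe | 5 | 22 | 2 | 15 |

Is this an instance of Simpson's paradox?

Critical: Memorial 28/170 = 16.5%, County General 10/104 = 9.6% → Memorial
Moderate: Memorial 21/44 = 47.7%, County General 19/51 = 37.3% → Memorial
Mild: Memorial 5/6 = 83.3%, County General 5/7 = 71.4% → Memorial
Severe: Memorial 5/22 = 22.7%, County General 2/15 = 13.3% → Memorial
Overall: Memorial 59/242 = 24.4%, County General 36/177 = 20.3% → Memorial
Memorial wins overall and in every case group — no reversal.

No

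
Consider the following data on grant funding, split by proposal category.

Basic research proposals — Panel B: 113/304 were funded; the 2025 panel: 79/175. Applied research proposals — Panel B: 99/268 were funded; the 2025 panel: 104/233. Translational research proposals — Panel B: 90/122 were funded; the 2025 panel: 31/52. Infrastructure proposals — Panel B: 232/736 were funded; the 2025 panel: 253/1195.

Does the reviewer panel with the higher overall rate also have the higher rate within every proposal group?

No

Basic research: Panel B 113/304 = 37.2%, the 2025 panel 79/175 = 45.1% → the 2025 panel
Applied research: Panel B 99/268 = 36.9%, the 2025 panel 104/233 = 44.6% → the 2025 panel
Translational research: Panel B 90/122 = 73.8%, the 2025 panel 31/52 = 59.6% → Panel B
Infrastructure: Panel B 232/736 = 31.5%, the 2025 panel 253/1195 = 21.2% → Panel B
Overall: Panel B 534/1430 = 37.3%, the 2025 panel 467/1655 = 28.2% → Panel B
Neither sweeps: Panel B wins 2 of 4 groups, the 2025 panel wins 2. Panel B wins overall but not every group — no Simpson reversal.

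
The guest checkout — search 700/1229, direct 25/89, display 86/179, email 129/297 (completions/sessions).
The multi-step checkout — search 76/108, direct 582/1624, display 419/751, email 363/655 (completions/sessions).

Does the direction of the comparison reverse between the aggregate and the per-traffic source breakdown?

Search: the guest checkout 700/1229 = 57.0%, the multi-step checkout 76/108 = 70.4% → the multi-step checkout
Direct: the guest checkout 25/89 = 28.1%, the multi-step checkout 582/1624 = 35.8% → the multi-step checkout
Display: the guest checkout 86/179 = 48.0%, the multi-step checkout 419/751 = 55.8% → the multi-step checkout
Email: the guest checkout 129/297 = 43.4%, the multi-step checkout 363/655 = 55.4% → the multi-step checkout
Overall: the guest checkout 940/1794 = 52.4%, the multi-step checkout 1440/3138 = 45.9% → the guest checkout
The multi-step checkout wins each traffic group but the guest checkout wins overall — the comparison reverses. The multi-step checkout's sessions skew toward direct, which has a lower base rate.

Yes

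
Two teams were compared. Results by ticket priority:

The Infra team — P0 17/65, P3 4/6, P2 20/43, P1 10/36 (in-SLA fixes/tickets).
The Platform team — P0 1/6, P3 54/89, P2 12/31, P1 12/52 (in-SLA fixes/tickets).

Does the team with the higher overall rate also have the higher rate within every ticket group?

No

P0: the Infra team 17/65 = 26.2%, the Platform team 1/6 = 16.7% → the Infra team
P3: the Infra team 4/6 = 66.7%, the Platform team 54/89 = 60.7% → the Infra team
P2: the Infra team 20/43 = 46.5%, the Platform team 12/31 = 38.7% → the Infra team
P1: the Infra team 10/36 = 27.8%, the Platform team 12/52 = 23.1% → the Infra team
Overall: the Infra team 51/150 = 34.0%, the Platform team 79/178 = 44.4% → the Platform team
The Infra team wins each ticket group but the Platform team wins overall — the comparison reverses. The Infra team's tickets skew toward P0, which has a lower base rate.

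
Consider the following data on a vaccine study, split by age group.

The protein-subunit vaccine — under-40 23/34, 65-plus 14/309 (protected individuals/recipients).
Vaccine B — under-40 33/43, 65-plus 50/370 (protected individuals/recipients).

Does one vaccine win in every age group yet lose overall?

No

Under-40: the protein-subunit vaccine 23/34 = 67.6%, Vaccine B 33/43 = 76.7% → Vaccine B
65-plus: the protein-subunit vaccine 14/309 = 4.5%, Vaccine B 50/370 = 13.5% → Vaccine B
Overall: the protein-subunit vaccine 37/343 = 10.8%, Vaccine B 83/413 = 20.1% → Vaccine B
Vaccine B wins overall and in every age group — no reversal.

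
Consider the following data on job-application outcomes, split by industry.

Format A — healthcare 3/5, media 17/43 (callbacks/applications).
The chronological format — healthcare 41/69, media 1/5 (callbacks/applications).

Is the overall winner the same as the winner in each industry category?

Healthcare: Format A 3/5 = 60.0%, the chronological format 41/69 = 59.4% → Format A
Media: Format A 17/43 = 39.5%, the chronological format 1/5 = 20.0% → Format A
Overall: Format A 20/48 = 41.7%, the chronological format 42/74 = 56.8% → the chronological format
Format A wins each industry group but the chronological format wins overall — the comparison reverses. Format A's applications skew toward media, which has a lower base rate.

No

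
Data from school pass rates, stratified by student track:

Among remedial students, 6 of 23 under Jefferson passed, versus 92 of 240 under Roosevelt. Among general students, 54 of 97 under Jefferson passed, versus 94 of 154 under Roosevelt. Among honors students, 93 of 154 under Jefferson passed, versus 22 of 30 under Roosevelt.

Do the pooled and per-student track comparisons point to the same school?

Remedial: Jefferson 6/23 = 26.1%, Roosevelt 92/240 = 38.3% → Roosevelt
General: Jefferson 54/97 = 55.7%, Roosevelt 94/154 = 61.0% → Roosevelt
Honors: Jefferson 93/154 = 60.4%, Roosevelt 22/30 = 73.3% → Roosevelt
Overall: Jefferson 153/274 = 55.8%, Roosevelt 208/424 = 49.1% → Jefferson
Roosevelt wins each student group but Jefferson wins overall — the comparison reverses. Roosevelt's students skew toward remedial, which has a lower base rate.

No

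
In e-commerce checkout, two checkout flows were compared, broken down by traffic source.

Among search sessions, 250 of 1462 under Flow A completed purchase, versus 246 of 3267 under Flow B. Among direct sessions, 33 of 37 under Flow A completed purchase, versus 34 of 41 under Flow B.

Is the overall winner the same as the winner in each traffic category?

Search: Flow A 250/1462 = 17.1%, Flow B 246/3267 = 7.5% → Flow A
Direct: Flow A 33/37 = 89.2%, Flow B 34/41 = 82.9% → Flow A
Overall: Flow A 283/1499 = 18.9%, Flow B 280/3308 = 8.5% → Flow A
Flow A wins overall and in every traffic group — no reversal.

Yes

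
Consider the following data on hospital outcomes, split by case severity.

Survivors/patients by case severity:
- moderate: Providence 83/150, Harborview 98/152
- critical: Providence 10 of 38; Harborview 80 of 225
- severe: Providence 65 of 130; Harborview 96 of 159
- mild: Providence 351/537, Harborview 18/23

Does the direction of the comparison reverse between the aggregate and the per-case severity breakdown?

Moderate: Providence 83/150 = 55.3%, Harborview 98/152 = 64.5% → Harborview
Critical: Providence 10/38 = 26.3%, Harborview 80/225 = 35.6% → Harborview
Severe: Providence 65/130 = 50.0%, Harborview 96/159 = 60.4% → Harborview
Mild: Providence 351/537 = 65.4%, Harborview 18/23 = 78.3% → Harborview
Overall: Providence 509/855 = 59.5%, Harborview 292/559 = 52.2% → Providence
Harborview wins each case group but Providence wins overall — the comparison reverses. Harborview's patients skew toward critical, which has a lower base rate.

Yes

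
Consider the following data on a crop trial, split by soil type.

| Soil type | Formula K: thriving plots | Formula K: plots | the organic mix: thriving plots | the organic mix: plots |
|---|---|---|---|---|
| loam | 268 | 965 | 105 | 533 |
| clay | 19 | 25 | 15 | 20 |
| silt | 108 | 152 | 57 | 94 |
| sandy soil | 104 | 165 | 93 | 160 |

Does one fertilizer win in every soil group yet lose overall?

No

Loam: Formula K 268/965 = 27.8%, the organic mix 105/533 = 19.7% → Formula K
Clay: Formula K 19/25 = 76.0%, the organic mix 15/20 = 75.0% → Formula K
Silt: Formula K 108/152 = 71.1%, the organic mix 57/94 = 60.6% → Formula K
Sandy soil: Formula K 104/165 = 63.0%, the organic mix 93/160 = 58.1% → Formula K
Overall: Formula K 499/1307 = 38.2%, the organic mix 270/807 = 33.5% → Formula K
Formula K wins overall and in every soil group — no reversal.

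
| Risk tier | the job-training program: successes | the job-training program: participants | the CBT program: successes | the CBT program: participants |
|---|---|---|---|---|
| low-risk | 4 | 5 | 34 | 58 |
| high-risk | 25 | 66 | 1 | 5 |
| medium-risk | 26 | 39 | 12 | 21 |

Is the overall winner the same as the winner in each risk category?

No

Low-risk: the job-training program 4/5 = 80.0%, the CBT program 34/58 = 58.6% → the job-training program
High-risk: the job-training program 25/66 = 37.9%, the CBT program 1/5 = 20.0% → the job-training program
Medium-risk: the job-training program 26/39 = 66.7%, the CBT program 12/21 = 57.1% → the job-training program
Overall: the job-training program 55/110 = 50.0%, the CBT program 47/84 = 56.0% → the CBT program
The job-training program wins each risk group but the CBT program wins overall — the comparison reverses. The job-training program's participants skew toward high-risk, which has a lower base rate.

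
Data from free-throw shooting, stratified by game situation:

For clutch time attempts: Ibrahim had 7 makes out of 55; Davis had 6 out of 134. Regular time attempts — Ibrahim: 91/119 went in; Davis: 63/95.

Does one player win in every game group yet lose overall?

No

Clutch time: Ibrahim 7/55 = 12.7%, Davis 6/134 = 4.5% → Ibrahim
Regular time: Ibrahim 91/119 = 76.5%, Davis 63/95 = 66.3% → Ibrahim
Overall: Ibrahim 98/174 = 56.3%, Davis 69/229 = 30.1% → Ibrahim
Ibrahim wins overall and in every game group — no reversal.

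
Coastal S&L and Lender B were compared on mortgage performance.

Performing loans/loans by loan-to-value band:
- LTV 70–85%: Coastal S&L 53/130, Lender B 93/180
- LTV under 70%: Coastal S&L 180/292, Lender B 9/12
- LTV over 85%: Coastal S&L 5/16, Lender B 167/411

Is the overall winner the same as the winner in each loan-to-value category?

LTV 70–85%: Coastal S&L 53/130 = 40.8%, Lender B 93/180 = 51.7% → Lender B
LTV under 70%: Coastal S&L 180/292 = 61.6%, Lender B 9/12 = 75.0% → Lender B
LTV over 85%: Coastal S&L 5/16 = 31.2%, Lender B 167/411 = 40.6% → Lender B
Overall: Coastal S&L 238/438 = 54.3%, Lender B 269/603 = 44.6% → Coastal S&L
Lender B wins each loan-to-value group but Coastal S&L wins overall — the comparison reverses. Lender B's loans skew toward LTV over 85%, which has a lower base rate.

No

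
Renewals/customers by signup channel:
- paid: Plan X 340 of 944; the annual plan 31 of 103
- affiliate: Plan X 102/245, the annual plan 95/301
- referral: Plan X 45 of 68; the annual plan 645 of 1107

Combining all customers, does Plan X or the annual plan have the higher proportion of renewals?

Paid: Plan X 340/944 = 36.0%, the annual plan 31/103 = 30.1% → Plan X
Affiliate: Plan X 102/245 = 41.6%, the annual plan 95/301 = 31.6% → Plan X
Referral: Plan X 45/68 = 66.2%, the annual plan 645/1107 = 58.3% → Plan X
Overall: Plan X 487/1257 = 38.7%, the annual plan 771/1511 = 51.0% → the annual plan
(Plan X wins every signup group but the annual plan wins overall — Plan X's customers skew toward the low-rate paid group.)

the annual plan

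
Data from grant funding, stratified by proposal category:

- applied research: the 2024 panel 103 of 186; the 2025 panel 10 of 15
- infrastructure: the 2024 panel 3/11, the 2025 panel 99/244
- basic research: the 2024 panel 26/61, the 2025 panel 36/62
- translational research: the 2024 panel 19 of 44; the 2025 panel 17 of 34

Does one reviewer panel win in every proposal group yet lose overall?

Yes

Applied research: the 2024 panel 103/186 = 55.4%, the 2025 panel 10/15 = 66.7% → the 2025 panel
Infrastructure: the 2024 panel 3/11 = 27.3%, the 2025 panel 99/244 = 40.6% → the 2025 panel
Basic research: the 2024 panel 26/61 = 42.6%, the 2025 panel 36/62 = 58.1% → the 2025 panel
Translational research: the 2024 panel 19/44 = 43.2%, the 2025 panel 17/34 = 50.0% → the 2025 panel
Overall: the 2024 panel 151/302 = 50.0%, the 2025 panel 162/355 = 45.6% → the 2024 panel
The 2025 panel wins each proposal group but the 2024 panel wins overall — the comparison reverses. The 2025 panel's proposals skew toward infrastructure, which has a lower base rate.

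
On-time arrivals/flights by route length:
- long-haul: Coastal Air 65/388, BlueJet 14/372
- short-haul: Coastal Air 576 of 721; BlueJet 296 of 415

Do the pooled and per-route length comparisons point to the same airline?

Long-haul: Coastal Air 65/388 = 16.8%, BlueJet 14/372 = 3.8% → Coastal Air
Short-haul: Coastal Air 576/721 = 79.9%, BlueJet 296/415 = 71.3% → Coastal Air
Overall: Coastal Air 641/1109 = 57.8%, BlueJet 310/787 = 39.4% → Coastal Air
Coastal Air wins overall and in every route group — no reversal.

Yes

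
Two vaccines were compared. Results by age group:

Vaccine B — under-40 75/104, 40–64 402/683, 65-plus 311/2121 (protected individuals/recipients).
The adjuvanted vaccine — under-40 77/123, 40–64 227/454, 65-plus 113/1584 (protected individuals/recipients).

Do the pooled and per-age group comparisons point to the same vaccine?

Yes

Under-40: Vaccine B 75/104 = 72.1%, the adjuvanted vaccine 77/123 = 62.6% → Vaccine B
40–64: Vaccine B 402/683 = 58.9%, the adjuvanted vaccine 227/454 = 50.0% → Vaccine B
65-plus: Vaccine B 311/2121 = 14.7%, the adjuvanted vaccine 113/1584 = 7.1% → Vaccine B
Overall: Vaccine B 788/2908 = 27.1%, the adjuvanted vaccine 417/2161 = 19.3% → Vaccine B
Vaccine B wins overall and in every age group — no reversal.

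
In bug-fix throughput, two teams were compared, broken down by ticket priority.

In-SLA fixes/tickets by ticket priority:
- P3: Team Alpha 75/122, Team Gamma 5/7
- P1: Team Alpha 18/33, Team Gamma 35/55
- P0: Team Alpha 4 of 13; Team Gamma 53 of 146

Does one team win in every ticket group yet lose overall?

Yes

P3: Team Alpha 75/122 = 61.5%, Team Gamma 5/7 = 71.4% → Team Gamma
P1: Team Alpha 18/33 = 54.5%, Team Gamma 35/55 = 63.6% → Team Gamma
P0: Team Alpha 4/13 = 30.8%, Team Gamma 53/146 = 36.3% → Team Gamma
Overall: Team Alpha 97/168 = 57.7%, Team Gamma 93/208 = 44.7% → Team Alpha
Team Gamma wins each ticket group but Team Alpha wins overall — the comparison reverses. Team Gamma's tickets skew toward P0, which has a lower base rate.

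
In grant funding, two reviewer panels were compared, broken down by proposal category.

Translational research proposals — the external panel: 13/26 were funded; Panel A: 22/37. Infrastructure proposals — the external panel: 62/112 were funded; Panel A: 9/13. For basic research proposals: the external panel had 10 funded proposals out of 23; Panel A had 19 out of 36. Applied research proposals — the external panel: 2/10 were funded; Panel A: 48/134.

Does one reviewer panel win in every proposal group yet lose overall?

Translational research: the external panel 13/26 = 50.0%, Panel A 22/37 = 59.5% → Panel A
Infrastructure: the external panel 62/112 = 55.4%, Panel A 9/13 = 69.2% → Panel A
Basic research: the external panel 10/23 = 43.5%, Panel A 19/36 = 52.8% → Panel A
Applied research: the external panel 2/10 = 20.0%, Panel A 48/134 = 35.8% → Panel A
Overall: the external panel 87/171 = 50.9%, Panel A 98/220 = 44.5% → the external panel
Panel A wins each proposal group but the external panel wins overall — the comparison reverses. Panel A's proposals skew toward applied research, which has a lower base rate.

Yes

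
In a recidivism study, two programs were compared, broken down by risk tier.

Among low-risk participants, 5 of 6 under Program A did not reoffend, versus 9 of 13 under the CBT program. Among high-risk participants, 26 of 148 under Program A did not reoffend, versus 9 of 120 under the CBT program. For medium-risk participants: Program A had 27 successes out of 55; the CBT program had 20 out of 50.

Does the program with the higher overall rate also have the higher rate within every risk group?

Low-risk: Program A 5/6 = 83.3%, the CBT program 9/13 = 69.2% → Program A
High-risk: Program A 26/148 = 17.6%, the CBT program 9/120 = 7.5% → Program A
Medium-risk: Program A 27/55 = 49.1%, the CBT program 20/50 = 40.0% → Program A
Overall: Program A 58/209 = 27.8%, the CBT program 38/183 = 20.8% → Program A
Program A wins overall and in every risk group — no reversal.

Yes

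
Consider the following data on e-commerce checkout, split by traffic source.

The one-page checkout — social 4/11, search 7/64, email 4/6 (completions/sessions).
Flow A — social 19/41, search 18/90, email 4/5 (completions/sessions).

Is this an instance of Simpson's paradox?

Social: the one-page checkout 4/11 = 36.4%, Flow A 19/41 = 46.3% → Flow A
Search: the one-page checkout 7/64 = 10.9%, Flow A 18/90 = 20.0% → Flow A
Email: the one-page checkout 4/6 = 66.7%, Flow A 4/5 = 80.0% → Flow A
Overall: the one-page checkout 15/81 = 18.5%, Flow A 41/136 = 30.1% → Flow A
Flow A wins overall and in every traffic group — no reversal.

No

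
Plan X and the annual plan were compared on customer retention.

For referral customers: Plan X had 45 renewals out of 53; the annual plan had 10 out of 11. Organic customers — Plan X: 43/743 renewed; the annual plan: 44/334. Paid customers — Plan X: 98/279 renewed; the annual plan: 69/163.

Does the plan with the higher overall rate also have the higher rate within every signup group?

Referral: Plan X 45/53 = 84.9%, the annual plan 10/11 = 90.9% → the annual plan
Organic: Plan X 43/743 = 5.8%, the annual plan 44/334 = 13.2% → the annual plan
Paid: Plan X 98/279 = 35.1%, the annual plan 69/163 = 42.3% → the annual plan
Overall: Plan X 186/1075 = 17.3%, the annual plan 123/508 = 24.2% → the annual plan
The annual plan wins overall and in every signup group — no reversal.

Yes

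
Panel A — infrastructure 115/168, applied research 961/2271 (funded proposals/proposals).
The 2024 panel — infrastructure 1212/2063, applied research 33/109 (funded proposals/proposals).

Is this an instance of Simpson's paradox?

Infrastructure: Panel A 115/168 = 68.5%, the 2024 panel 1212/2063 = 58.7% → Panel A
Applied research: Panel A 961/2271 = 42.3%, the 2024 panel 33/109 = 30.3% → Panel A
Overall: Panel A 1076/2439 = 44.1%, the 2024 panel 1245/2172 = 57.3% → the 2024 panel
Panel A wins each proposal group but the 2024 panel wins overall — the comparison reverses. Panel A's proposals skew toward applied research, which has a lower base rate.

Yes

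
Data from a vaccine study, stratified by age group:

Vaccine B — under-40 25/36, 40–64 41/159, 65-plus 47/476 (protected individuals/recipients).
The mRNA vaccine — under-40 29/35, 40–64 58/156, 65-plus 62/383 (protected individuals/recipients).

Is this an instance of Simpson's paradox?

No

Under-40: Vaccine B 25/36 = 69.4%, the mRNA vaccine 29/35 = 82.9% → the mRNA vaccine
40–64: Vaccine B 41/159 = 25.8%, the mRNA vaccine 58/156 = 37.2% → the mRNA vaccine
65-plus: Vaccine B 47/476 = 9.9%, the mRNA vaccine 62/383 = 16.2% → the mRNA vaccine
Overall: Vaccine B 113/671 = 16.8%, the mRNA vaccine 149/574 = 26.0% → the mRNA vaccine
The mRNA vaccine wins overall and in every age group — no reversal.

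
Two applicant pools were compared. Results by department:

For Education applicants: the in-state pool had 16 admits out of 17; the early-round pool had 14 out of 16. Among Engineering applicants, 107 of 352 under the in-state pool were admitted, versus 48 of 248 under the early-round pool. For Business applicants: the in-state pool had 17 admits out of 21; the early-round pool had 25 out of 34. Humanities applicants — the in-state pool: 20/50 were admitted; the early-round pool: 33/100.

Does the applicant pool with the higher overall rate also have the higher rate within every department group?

Education: the in-state pool 16/17 = 94.1%, the early-round pool 14/16 = 87.5% → the in-state pool
Engineering: the in-state pool 107/352 = 30.4%, the early-round pool 48/248 = 19.4% → the in-state pool
Business: the in-state pool 17/21 = 81.0%, the early-round pool 25/34 = 73.5% → the in-state pool
Humanities: the in-state pool 20/50 = 40.0%, the early-round pool 33/100 = 33.0% → the in-state pool
Overall: the in-state pool 160/440 = 36.4%, the early-round pool 120/398 = 30.2% → the in-state pool
The in-state pool wins overall and in every department group — no reversal.

Yes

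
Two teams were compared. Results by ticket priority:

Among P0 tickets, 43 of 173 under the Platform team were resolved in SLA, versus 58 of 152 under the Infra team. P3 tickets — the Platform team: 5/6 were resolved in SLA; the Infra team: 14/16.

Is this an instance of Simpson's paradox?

No

P0: the Platform team 43/173 = 24.9%, the Infra team 58/152 = 38.2% → the Infra team
P3: the Platform team 5/6 = 83.3%, the Infra team 14/16 = 87.5% → the Infra team
Overall: the Platform team 48/179 = 26.8%, the Infra team 72/168 = 42.9% → the Infra team
The Infra team wins overall and in every ticket group — no reversal.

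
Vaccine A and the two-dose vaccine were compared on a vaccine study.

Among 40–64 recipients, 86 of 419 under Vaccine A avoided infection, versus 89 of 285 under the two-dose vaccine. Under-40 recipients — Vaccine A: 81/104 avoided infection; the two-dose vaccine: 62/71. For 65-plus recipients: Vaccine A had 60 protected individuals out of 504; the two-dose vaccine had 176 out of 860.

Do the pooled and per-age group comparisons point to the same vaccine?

40–64: Vaccine A 86/419 = 20.5%, the two-dose vaccine 89/285 = 31.2% → the two-dose vaccine
Under-40: Vaccine A 81/104 = 77.9%, the two-dose vaccine 62/71 = 87.3% → the two-dose vaccine
65-plus: Vaccine A 60/504 = 11.9%, the two-dose vaccine 176/860 = 20.5% → the two-dose vaccine
Overall: Vaccine A 227/1027 = 22.1%, the two-dose vaccine 327/1216 = 26.9% → the two-dose vaccine
The two-dose vaccine wins overall and in every age group — no reversal.

Yes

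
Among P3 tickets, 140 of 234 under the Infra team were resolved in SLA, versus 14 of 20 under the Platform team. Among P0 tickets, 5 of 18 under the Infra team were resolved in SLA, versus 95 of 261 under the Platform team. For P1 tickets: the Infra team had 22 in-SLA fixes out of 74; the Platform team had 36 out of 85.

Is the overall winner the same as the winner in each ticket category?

No

P3: the Infra team 140/234 = 59.8%, the Platform team 14/20 = 70.0% → the Platform team
P0: the Infra team 5/18 = 27.8%, the Platform team 95/261 = 36.4% → the Platform team
P1: the Infra team 22/74 = 29.7%, the Platform team 36/85 = 42.4% → the Platform team
Overall: the Infra team 167/326 = 51.2%, the Platform team 145/366 = 39.6% → the Infra team
The Platform team wins each ticket group but the Infra team wins overall — the comparison reverses. The Platform team's tickets skew toward P0, which has a lower base rate.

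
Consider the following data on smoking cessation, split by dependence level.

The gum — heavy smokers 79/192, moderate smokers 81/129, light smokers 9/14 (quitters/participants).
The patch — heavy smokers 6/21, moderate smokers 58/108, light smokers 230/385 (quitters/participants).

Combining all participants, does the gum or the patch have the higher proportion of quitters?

Heavy smokers: the gum 79/192 = 41.1%, the patch 6/21 = 28.6% → the gum
Moderate smokers: the gum 81/129 = 62.8%, the patch 58/108 = 53.7% → the gum
Light smokers: the gum 9/14 = 64.3%, the patch 230/385 = 59.7% → the gum
Overall: the gum 169/335 = 50.4%, the patch 294/514 = 57.2% → the patch
(The gum wins every dependence group but the patch wins overall — the gum's participants skew toward the low-rate heavy smokers group.)

the patch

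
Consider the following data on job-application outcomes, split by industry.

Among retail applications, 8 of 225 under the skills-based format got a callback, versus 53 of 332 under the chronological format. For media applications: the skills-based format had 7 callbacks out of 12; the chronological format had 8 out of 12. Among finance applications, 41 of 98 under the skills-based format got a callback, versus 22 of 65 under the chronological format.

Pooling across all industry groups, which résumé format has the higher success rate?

Retail: the skills-based format 8/225 = 3.6%, the chronological format 53/332 = 16.0% → the chronological format
Media: the skills-based format 7/12 = 58.3%, the chronological format 8/12 = 66.7% → the chronological format
Finance: the skills-based format 41/98 = 41.8%, the chronological format 22/65 = 33.8% → the skills-based format
Overall: the skills-based format 56/335 = 16.7%, the chronological format 83/409 = 20.3% → the chronological format
(Neither sweeps every industry group, but the chronological format has the higher pooled rate.)

the chronological format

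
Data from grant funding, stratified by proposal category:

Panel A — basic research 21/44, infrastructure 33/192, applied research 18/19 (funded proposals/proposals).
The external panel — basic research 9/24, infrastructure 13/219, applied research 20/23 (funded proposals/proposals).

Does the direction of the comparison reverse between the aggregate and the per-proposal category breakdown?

Basic research: Panel A 21/44 = 47.7%, the external panel 9/24 = 37.5% → Panel A
Infrastructure: Panel A 33/192 = 17.2%, the external panel 13/219 = 5.9% → Panel A
Applied research: Panel A 18/19 = 94.7%, the external panel 20/23 = 87.0% → Panel A
Overall: Panel A 72/255 = 28.2%, the external panel 42/266 = 15.8% → Panel A
Panel A wins overall and in every proposal group — no reversal.

No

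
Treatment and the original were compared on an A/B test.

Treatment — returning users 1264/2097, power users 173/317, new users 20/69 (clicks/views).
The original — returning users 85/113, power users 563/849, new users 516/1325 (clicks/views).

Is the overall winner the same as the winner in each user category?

No

Returning users: Treatment 1264/2097 = 60.3%, the original 85/113 = 75.2% → the original
Power users: Treatment 173/317 = 54.6%, the original 563/849 = 66.3% → the original
New users: Treatment 20/69 = 29.0%, the original 516/1325 = 38.9% → the original
Overall: Treatment 1457/2483 = 58.7%, the original 1164/2287 = 50.9% → Treatment
The original wins each user group but Treatment wins overall — the comparison reverses. The original's views skew toward new users, which has a lower base rate.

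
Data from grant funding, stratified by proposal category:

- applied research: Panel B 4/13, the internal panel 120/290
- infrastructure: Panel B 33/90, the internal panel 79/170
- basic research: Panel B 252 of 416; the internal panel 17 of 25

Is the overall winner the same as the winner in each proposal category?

No

Applied research: Panel B 4/13 = 30.8%, the internal panel 120/290 = 41.4% → the internal panel
Infrastructure: Panel B 33/90 = 36.7%, the internal panel 79/170 = 46.5% → the internal panel
Basic research: Panel B 252/416 = 60.6%, the internal panel 17/25 = 68.0% → the internal panel
Overall: Panel B 289/519 = 55.7%, the internal panel 216/485 = 44.5% → Panel B
The internal panel wins each proposal group but Panel B wins overall — the comparison reverses. The internal panel's proposals skew toward applied research, which has a lower base rate.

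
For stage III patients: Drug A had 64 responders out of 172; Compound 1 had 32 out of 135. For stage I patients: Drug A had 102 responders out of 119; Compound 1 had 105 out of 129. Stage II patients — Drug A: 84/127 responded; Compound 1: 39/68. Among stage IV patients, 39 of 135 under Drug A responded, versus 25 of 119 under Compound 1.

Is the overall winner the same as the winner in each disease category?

Stage III: Drug A 64/172 = 37.2%, Compound 1 32/135 = 23.7% → Drug A
Stage I: Drug A 102/119 = 85.7%, Compound 1 105/129 = 81.4% → Drug A
Stage II: Drug A 84/127 = 66.1%, Compound 1 39/68 = 57.4% → Drug A
Stage IV: Drug A 39/135 = 28.9%, Compound 1 25/119 = 21.0% → Drug A
Overall: Drug A 289/553 = 52.3%, Compound 1 201/451 = 44.6% → Drug A
Drug A wins overall and in every disease group — no reversal.

Yes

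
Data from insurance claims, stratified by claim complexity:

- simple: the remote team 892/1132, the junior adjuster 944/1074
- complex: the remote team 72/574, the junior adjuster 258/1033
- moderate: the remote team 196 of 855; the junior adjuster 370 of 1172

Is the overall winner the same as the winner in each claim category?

Yes

Simple: the remote team 892/1132 = 78.8%, the junior adjuster 944/1074 = 87.9% → the junior adjuster
Complex: the remote team 72/574 = 12.5%, the junior adjuster 258/1033 = 25.0% → the junior adjuster
Moderate: the remote team 196/855 = 22.9%, the junior adjuster 370/1172 = 31.6% → the junior adjuster
Overall: the remote team 1160/2561 = 45.3%, the junior adjuster 1572/3279 = 47.9% → the junior adjuster
The junior adjuster wins overall and in every claim group — no reversal.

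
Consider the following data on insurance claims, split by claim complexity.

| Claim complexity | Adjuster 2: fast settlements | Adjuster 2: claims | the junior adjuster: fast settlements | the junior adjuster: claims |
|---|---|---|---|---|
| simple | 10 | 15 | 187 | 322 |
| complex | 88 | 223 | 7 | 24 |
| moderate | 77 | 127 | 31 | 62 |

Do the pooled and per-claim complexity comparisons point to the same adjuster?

Simple: Adjuster 2 10/15 = 66.7%, the junior adjuster 187/322 = 58.1% → Adjuster 2
Complex: Adjuster 2 88/223 = 39.5%, the junior adjuster 7/24 = 29.2% → Adjuster 2
Moderate: Adjuster 2 77/127 = 60.6%, the junior adjuster 31/62 = 50.0% → Adjuster 2
Overall: Adjuster 2 175/365 = 47.9%, the junior adjuster 225/408 = 55.1% → the junior adjuster
Adjuster 2 wins each claim group but the junior adjuster wins overall — the comparison reverses. Adjuster 2's claims skew toward complex, which has a lower base rate.

No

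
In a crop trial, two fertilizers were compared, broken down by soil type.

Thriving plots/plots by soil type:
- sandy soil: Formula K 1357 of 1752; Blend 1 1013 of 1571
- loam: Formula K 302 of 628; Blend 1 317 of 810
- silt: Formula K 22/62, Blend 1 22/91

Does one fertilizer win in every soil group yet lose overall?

No

Sandy soil: Formula K 1357/1752 = 77.5%, Blend 1 1013/1571 = 64.5% → Formula K
Loam: Formula K 302/628 = 48.1%, Blend 1 317/810 = 39.1% → Formula K
Silt: Formula K 22/62 = 35.5%, Blend 1 22/91 = 24.2% → Formula K
Overall: Formula K 1681/2442 = 68.8%, Blend 1 1352/2472 = 54.7% → Formula K
Formula K wins overall and in every soil group — no reversal.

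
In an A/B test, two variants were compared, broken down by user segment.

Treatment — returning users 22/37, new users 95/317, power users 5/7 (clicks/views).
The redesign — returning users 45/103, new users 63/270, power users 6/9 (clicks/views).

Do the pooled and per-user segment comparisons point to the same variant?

Yes

Returning users: Treatment 22/37 = 59.5%, the redesign 45/103 = 43.7% → Treatment
New users: Treatment 95/317 = 30.0%, the redesign 63/270 = 23.3% → Treatment
Power users: Treatment 5/7 = 71.4%, the redesign 6/9 = 66.7% → Treatment
Overall: Treatment 122/361 = 33.8%, the redesign 114/382 = 29.8% → Treatment
Treatment wins overall and in every user group — no reversal.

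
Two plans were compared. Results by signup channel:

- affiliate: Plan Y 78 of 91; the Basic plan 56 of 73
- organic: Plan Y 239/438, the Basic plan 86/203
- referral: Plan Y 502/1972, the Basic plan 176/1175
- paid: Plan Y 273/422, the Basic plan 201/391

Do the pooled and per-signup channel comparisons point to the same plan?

Affiliate: Plan Y 78/91 = 85.7%, the Basic plan 56/73 = 76.7% → Plan Y
Organic: Plan Y 239/438 = 54.6%, the Basic plan 86/203 = 42.4% → Plan Y
Referral: Plan Y 502/1972 = 25.5%, the Basic plan 176/1175 = 15.0% → Plan Y
Paid: Plan Y 273/422 = 64.7%, the Basic plan 201/391 = 51.4% → Plan Y
Overall: Plan Y 1092/2923 = 37.4%, the Basic plan 519/1842 = 28.2% → Plan Y
Plan Y wins overall and in every signup group — no reversal.

Yes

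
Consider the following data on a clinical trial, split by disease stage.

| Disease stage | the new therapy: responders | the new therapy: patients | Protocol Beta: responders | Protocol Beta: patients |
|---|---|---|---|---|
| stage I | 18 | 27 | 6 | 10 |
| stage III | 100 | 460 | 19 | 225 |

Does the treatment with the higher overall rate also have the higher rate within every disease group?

Stage I: the new therapy 18/27 = 66.7%, Protocol Beta 6/10 = 60.0% → the new therapy
Stage III: the new therapy 100/460 = 21.7%, Protocol Beta 19/225 = 8.4% → the new therapy
Overall: the new therapy 118/487 = 24.2%, Protocol Beta 25/235 = 10.6% → the new therapy
The new therapy wins overall and in every disease group — no reversal.

Yes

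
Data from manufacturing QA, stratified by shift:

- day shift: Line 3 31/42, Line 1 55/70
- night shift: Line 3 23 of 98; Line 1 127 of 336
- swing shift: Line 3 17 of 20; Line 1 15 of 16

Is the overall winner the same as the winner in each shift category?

Yes

Day shift: Line 3 31/42 = 73.8%, Line 1 55/70 = 78.6% → Line 1
Night shift: Line 3 23/98 = 23.5%, Line 1 127/336 = 37.8% → Line 1
Swing shift: Line 3 17/20 = 85.0%, Line 1 15/16 = 93.8% → Line 1
Overall: Line 3 71/160 = 44.4%, Line 1 197/422 = 46.7% → Line 1
Line 1 wins overall and in every shift group — no reversal.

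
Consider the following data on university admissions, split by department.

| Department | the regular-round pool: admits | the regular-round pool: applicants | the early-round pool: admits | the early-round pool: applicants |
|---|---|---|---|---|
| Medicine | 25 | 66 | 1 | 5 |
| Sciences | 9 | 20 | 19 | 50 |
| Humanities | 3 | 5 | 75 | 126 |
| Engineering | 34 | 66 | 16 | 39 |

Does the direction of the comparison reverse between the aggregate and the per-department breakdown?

Medicine: the regular-round pool 25/66 = 37.9%, the early-round pool 1/5 = 20.0% → the regular-round pool
Sciences: the regular-round pool 9/20 = 45.0%, the early-round pool 19/50 = 38.0% → the regular-round pool
Humanities: the regular-round pool 3/5 = 60.0%, the early-round pool 75/126 = 59.5% → the regular-round pool
Engineering: the regular-round pool 34/66 = 51.5%, the early-round pool 16/39 = 41.0% → the regular-round pool
Overall: the regular-round pool 71/157 = 45.2%, the early-round pool 111/220 = 50.5% → the early-round pool
The regular-round pool wins each department group but the early-round pool wins overall — the comparison reverses. The regular-round pool's applicants skew toward Medicine, which has a lower base rate.

Yes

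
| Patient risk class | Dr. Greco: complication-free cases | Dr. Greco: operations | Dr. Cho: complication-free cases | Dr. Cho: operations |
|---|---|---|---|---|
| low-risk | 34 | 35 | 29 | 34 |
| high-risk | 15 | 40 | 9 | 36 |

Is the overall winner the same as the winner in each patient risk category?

Low-risk: Dr. Greco 34/35 = 97.1%, Dr. Cho 29/34 = 85.3% → Dr. Greco
High-risk: Dr. Greco 15/40 = 37.5%, Dr. Cho 9/36 = 25.0% → Dr. Greco
Overall: Dr. Greco 49/75 = 65.3%, Dr. Cho 38/70 = 54.3% → Dr. Greco
Dr. Greco wins overall and in every patient risk group — no reversal.

Yes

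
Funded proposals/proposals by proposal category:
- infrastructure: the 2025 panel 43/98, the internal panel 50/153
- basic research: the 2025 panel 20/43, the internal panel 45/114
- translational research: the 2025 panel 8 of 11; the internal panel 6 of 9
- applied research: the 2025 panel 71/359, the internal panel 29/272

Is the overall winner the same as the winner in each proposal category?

Yes

Infrastructure: the 2025 panel 43/98 = 43.9%, the internal panel 50/153 = 32.7% → the 2025 panel
Basic research: the 2025 panel 20/43 = 46.5%, the internal panel 45/114 = 39.5% → the 2025 panel
Translational research: the 2025 panel 8/11 = 72.7%, the internal panel 6/9 = 66.7% → the 2025 panel
Applied research: the 2025 panel 71/359 = 19.8%, the internal panel 29/272 = 10.7% → the 2025 panel
Overall: the 2025 panel 142/511 = 27.8%, the internal panel 130/548 = 23.7% → the 2025 panel
The 2025 panel wins overall and in every proposal group — no reversal.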